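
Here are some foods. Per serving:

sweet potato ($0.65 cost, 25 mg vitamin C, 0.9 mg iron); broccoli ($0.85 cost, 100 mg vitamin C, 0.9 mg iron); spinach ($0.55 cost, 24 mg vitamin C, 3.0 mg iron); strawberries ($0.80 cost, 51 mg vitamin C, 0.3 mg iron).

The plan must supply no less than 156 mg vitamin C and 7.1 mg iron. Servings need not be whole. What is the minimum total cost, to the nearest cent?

$2.03

An LP optimum is at a vertex; with two nutrient constraints at most two foods are used. Check each candidate.
sweet potato only: max(156/25, 7.1/0.9) = 7.889 servings → $5.13.
broccoli only: max(156/100, 7.1/0.9) = 7.889 servings → $6.71.
spinach only: max(156/24, 7.1/3.0) = 6.5 servings → $3.58.
strawberries only: max(156/51, 7.1/0.3) = 23.67 servings → $18.93.
sweet potato + broccoli: the both-tight solution has a negative serving — not a feasible corner.
sweet potato + spinach with both tight: 5.573 servings and 0.6948 servings → $4.00.
sweet potato + strawberries: intersection lies outside the first quadrant.
broccoli + spinach with both tight: 1.069 servings and 2.046 servings → $2.03.
broccoli + strawberries with both targets exact would need a negative amount; discard.
spinach + strawberries with both tight: 2.163 servings and 2.041 servings → $2.82.
So the least-cost plan costs $2.03.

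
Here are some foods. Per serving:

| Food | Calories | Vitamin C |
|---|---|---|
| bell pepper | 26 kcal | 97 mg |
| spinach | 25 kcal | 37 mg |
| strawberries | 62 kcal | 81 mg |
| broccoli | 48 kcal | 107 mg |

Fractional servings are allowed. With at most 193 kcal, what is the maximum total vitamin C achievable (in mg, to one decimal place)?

Vitamin C per kcal: bell pepper 3.731, broccoli 2.229, spinach 1.48, strawberries 1.306.
With no serving limits, spend the whole calories allowance on bell pepper: 193 kcal / 26 kcal × 97 mg = 720.0 mg.

720.0 mg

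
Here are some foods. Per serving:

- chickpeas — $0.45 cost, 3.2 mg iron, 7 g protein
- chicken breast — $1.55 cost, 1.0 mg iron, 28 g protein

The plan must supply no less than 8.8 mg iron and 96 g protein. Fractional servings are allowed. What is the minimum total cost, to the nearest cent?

$5.43

The cheapest plan sits at a corner of the feasible region — with two constraints it uses at most two foods.
chickpeas only: max(8.8/3.2, 96/7) = 13.71 servings → $6.17.
chicken breast only: max(8.8/1.0, 96/28) = 8.8 servings → $13.64.
chickpeas + chicken breast with both tight: 1.821 servings and 2.973 servings → $5.43.
Cheapest feasible corner: $5.43.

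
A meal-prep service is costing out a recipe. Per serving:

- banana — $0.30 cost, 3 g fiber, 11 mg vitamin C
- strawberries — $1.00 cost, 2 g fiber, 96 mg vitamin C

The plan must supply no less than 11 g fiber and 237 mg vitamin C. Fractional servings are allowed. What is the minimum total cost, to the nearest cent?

A basic optimal solution has at most two foods positive. Try each food alone and each pair with both targets met exactly.
banana only: max(11/3, 237/11) = 21.55 servings → $6.46.
strawberries only: max(11/2, 237/96) = 5.5 servings → $5.50.
banana + strawberries with both tight: 2.188 servings and 2.218 servings → $2.87.
Cheapest feasible corner: $2.87.

$2.87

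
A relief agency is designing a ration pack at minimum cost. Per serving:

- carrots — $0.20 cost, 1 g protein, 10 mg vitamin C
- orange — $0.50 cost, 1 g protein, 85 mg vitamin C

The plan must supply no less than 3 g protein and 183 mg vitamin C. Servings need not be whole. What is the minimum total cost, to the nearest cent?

The cheapest plan sits at a corner of the feasible region — with two constraints it uses at most two foods.
carrots only: max(3/1, 183/10) = 18.3 servings → $3.66.
orange only: max(3/1, 183/85) = 3 servings → $1.50.
carrots + orange with both tight: 0.96 servings and 2.04 servings → $1.21.
Cheapest feasible corner: $1.21.

$1.21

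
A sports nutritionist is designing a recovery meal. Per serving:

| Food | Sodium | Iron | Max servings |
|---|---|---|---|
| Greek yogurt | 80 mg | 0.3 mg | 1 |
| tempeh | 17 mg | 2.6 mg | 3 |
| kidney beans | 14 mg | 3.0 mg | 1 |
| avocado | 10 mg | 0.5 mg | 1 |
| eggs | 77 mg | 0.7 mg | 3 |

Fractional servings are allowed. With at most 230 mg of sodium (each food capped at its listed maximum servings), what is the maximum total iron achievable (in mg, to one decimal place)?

12.7 mg

Iron per mg sodium: kidney beans 0.2143, tempeh 0.1529, avocado 0.05, eggs 0.009091, Greek yogurt 0.00375.
Take 1 serving of kidney beans: uses 14 mg sodium, +3.0 mg iron (running total 3.0 mg).
Take 3 servings of tempeh: uses 51 mg sodium, +7.8 mg iron (running total 10.8 mg).
Take 1 serving of avocado: uses 10 mg sodium, +0.5 mg iron (running total 11.3 mg).
Take 2.013 servings of eggs: uses 155 mg sodium, +1.4 mg iron (running total 12.7 mg).
Filling greedily by iron-per-mg sodium is optimal for one linear limit, giving 12.7 mg.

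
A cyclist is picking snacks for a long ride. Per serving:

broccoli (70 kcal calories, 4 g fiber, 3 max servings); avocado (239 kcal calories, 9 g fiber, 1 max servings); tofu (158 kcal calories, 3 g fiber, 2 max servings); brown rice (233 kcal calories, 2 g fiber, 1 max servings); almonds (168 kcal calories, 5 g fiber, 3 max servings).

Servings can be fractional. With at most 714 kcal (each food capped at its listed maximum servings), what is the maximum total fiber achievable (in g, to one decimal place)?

Fiber per kcal: broccoli 0.05714, avocado 0.03766, almonds 0.02976, tofu 0.01899, brown rice 0.008584.
Take 3 servings of broccoli: uses 210 kcal, +12.0 g fiber (running total 12.0 g).
Take 1 serving of avocado: uses 239 kcal, +9.0 g fiber (running total 21.0 g).
Take 1.577 servings of almonds: uses 265 kcal, +7.9 g fiber (running total 28.9 g).
Filling greedily by fiber-per-kcal is optimal for one linear limit, giving 28.9 g.

28.9 g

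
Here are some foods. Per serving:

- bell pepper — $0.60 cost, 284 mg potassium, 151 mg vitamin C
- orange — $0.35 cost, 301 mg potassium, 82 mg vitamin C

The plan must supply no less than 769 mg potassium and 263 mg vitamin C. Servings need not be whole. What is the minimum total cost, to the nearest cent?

$1.09

At the optimum either one food covers both requirements or two foods hit both targets exactly; no other combination can be cheaper.
bell pepper only: max(769/284, 263/151) = 2.708 servings → $1.62.
orange only: max(769/301, 263/82) = 3.207 servings → $1.12.
bell pepper + orange with both tight: 0.7267 servings and 1.869 servings → $1.09.
So the least-cost plan costs $1.09.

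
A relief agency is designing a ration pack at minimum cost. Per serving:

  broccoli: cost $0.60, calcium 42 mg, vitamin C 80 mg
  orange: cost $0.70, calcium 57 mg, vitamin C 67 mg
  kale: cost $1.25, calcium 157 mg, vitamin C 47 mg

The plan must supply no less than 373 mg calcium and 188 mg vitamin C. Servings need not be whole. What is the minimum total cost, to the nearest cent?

$3.27

Two binding constraints pin down two serving amounts, so the optimal mix uses at most two foods. The candidates are each food alone (scaled to the tighter of calcium/vitamin C) and each pair with both constraints tight.
broccoli only: max(373/42, 188/80) = 8.881 servings → $5.33.
orange only: max(373/57, 188/67) = 6.544 servings → $4.58.
kale only: max(373/157, 188/47) = 4 servings → $5.00.
broccoli + orange: intersection lies outside the first quadrant.
broccoli + kale with both tight: 1.132 servings and 2.073 servings → $3.27.
orange + kale with both tight: 1.529 servings and 1.821 servings → $3.35.
The minimum over all feasible corners is $3.27.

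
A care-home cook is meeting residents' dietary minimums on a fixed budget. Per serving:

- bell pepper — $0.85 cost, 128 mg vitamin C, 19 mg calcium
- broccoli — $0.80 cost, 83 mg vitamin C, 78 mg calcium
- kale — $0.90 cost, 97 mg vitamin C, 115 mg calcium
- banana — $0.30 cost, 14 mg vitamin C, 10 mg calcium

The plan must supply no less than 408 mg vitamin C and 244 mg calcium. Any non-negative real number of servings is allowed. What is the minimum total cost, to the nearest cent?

$3.18

bell pepper only: max(408/128, 244/19) = 12.84 servings → $10.92.
broccoli only: max(408/83, 244/78) = 4.916 servings → $3.93.
kale only: max(408/97, 244/115) = 4.206 servings → $3.79.
banana only: max(408/14, 244/10) = 29.14 servings → $8.74.
bell pepper + broccoli with both tight: 1.376 servings and 2.793 servings → $3.40.
bell pepper + kale with both tight: 1.806 servings and 1.823 servings → $3.18.
bell pepper + banana with both tight: 0.6548 servings and 23.16 servings → $7.50.
broccoli + kale with both targets exact would need a negative amount; discard.
broccoli + banana with both targets exact would need a negative amount; discard.
kale + banana: the both-tight solution has a negative serving — not a feasible corner.
So the least-cost plan costs $3.18.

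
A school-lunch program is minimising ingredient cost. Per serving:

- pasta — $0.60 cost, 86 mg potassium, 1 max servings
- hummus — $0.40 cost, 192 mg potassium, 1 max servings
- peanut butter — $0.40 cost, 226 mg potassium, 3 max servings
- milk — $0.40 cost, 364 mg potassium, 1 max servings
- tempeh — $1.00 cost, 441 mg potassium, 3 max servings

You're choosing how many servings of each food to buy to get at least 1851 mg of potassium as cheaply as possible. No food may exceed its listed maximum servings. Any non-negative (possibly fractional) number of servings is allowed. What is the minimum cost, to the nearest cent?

Cost per mg of potassium: milk $0.0011, peanut butter $0.0018, hummus $0.0021, tempeh $0.0023, pasta $0.0070.
Take 1 serving of milk: +364.0 mg potassium for $0.40 (total $0.40, still need 1487.0 mg).
Take 3 servings of peanut butter: +678.0 mg potassium for $1.20 (total $1.60, still need 809.0 mg).
Take 1 serving of hummus: +192.0 mg potassium for $0.40 (total $2.00, still need 617.0 mg).
Take 1.399 servings of tempeh: +617.0 mg potassium for $1.40 (total $3.40, still need 0.0 mg).
Filling from the cheapest source first is optimal under one linear minimum: $3.40.

$3.40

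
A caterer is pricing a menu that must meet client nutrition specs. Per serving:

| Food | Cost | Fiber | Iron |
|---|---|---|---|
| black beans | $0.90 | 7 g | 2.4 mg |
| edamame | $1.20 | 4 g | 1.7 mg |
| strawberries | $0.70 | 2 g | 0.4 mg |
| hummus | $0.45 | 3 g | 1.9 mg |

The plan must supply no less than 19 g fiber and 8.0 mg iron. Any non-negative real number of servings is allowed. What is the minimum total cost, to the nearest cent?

$2.55

At the optimum either one food covers both requirements or two foods hit both targets exactly; no other combination can be cheaper.
black beans only: max(19/7, 8.0/2.4) = 3.333 servings → $3.00.
edamame only: max(19/4, 8.0/1.7) = 4.75 servings → $5.70.
strawberries only: max(19/2, 8.0/0.4) = 20 servings → $14.00.
hummus only: max(19/3, 8.0/1.9) = 6.333 servings → $2.85.
black beans + edamame with both tight: 0.1304 servings and 4.522 servings → $5.54.
black beans + strawberries: intersection lies outside the first quadrant.
black beans + hummus with both tight: 1.984 servings and 1.705 servings → $2.55.
edamame + strawberries with both tight: 4.667 servings and 0.1667 servings → $5.72.
edamame + hummus: intersection lies outside the first quadrant.
strawberries + hummus with both tight: 4.654 servings and 3.231 servings → $4.71.
So the least-cost plan costs $2.55.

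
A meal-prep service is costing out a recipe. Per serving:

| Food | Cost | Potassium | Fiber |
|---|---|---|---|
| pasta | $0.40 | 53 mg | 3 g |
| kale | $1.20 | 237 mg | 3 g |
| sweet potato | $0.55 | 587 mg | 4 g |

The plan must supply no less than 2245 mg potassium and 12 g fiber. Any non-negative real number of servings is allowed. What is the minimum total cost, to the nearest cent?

$2.10

At the optimum either one food covers both requirements or two foods hit both targets exactly; no other combination can be cheaper.
pasta only: max(2245/53, 12/3) = 42.36 servings → $16.94.
kale only: max(2245/237, 12/3) = 9.473 servings → $11.37.
sweet potato only: max(2245/587, 12/4) = 3.825 servings → $2.10.
pasta + kale with both targets exact would need a negative amount; discard.
pasta + sweet potato: the both-tight solution has a negative serving — not a feasible corner.
kale + sweet potato with both targets exact would need a negative amount; discard.
So the least-cost plan costs $2.10.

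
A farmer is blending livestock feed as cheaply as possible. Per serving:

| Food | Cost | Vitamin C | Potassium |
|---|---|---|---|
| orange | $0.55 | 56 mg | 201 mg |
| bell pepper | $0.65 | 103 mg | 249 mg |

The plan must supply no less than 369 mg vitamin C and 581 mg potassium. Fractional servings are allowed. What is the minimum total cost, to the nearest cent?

An LP optimum is at a vertex; with two nutrient constraints at most two foods are used. Check each candidate.
orange only: max(369/56, 581/201) = 6.589 servings → $3.62.
bell pepper only: max(369/103, 581/249) = 3.583 servings → $2.33.
orange + bell pepper: the both-tight solution has a negative serving — not a feasible corner.
Cheapest feasible corner: $2.33.

$2.33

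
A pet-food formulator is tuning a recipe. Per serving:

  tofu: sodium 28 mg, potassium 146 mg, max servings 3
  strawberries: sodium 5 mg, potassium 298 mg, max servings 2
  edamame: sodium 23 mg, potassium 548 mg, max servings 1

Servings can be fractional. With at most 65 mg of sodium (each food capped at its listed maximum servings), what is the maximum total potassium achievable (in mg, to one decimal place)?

Potassium per mg sodium: strawberries 59.6, edamame 23.83, tofu 5.214.
Take 2 servings of strawberries: uses 10 mg sodium, +596.0 mg potassium (running total 596.0 mg).
Take 1 serving of edamame: uses 23 mg sodium, +548.0 mg potassium (running total 1144.0 mg).
Take 1.143 servings of tofu: uses 32 mg sodium, +166.9 mg potassium (running total 1310.9 mg).
Filling greedily by potassium-per-mg sodium is optimal for one linear limit, giving 1310.9 mg.

1310.9 mg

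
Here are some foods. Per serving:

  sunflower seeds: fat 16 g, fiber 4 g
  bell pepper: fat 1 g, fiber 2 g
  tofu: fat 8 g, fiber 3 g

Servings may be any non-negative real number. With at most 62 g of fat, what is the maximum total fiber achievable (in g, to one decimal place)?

Fiber per g fat: bell pepper 2, tofu 0.375, sunflower seeds 0.25.
With no serving limits, spend the whole fat allowance on bell pepper: 62 g / 1 g × 2 g = 124.0 g.

124.0 g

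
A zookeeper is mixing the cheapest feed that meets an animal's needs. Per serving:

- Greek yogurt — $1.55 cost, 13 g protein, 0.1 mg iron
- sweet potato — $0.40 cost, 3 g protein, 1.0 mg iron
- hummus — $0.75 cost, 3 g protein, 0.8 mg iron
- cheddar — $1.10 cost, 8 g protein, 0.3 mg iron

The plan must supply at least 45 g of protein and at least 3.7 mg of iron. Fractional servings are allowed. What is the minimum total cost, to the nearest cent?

$5.51

For a min-cost LP with two ≥-constraints, a basic feasible solution has at most two positive variables.
Greek yogurt only: max(45/13, 3.7/0.1) = 37 servings → $57.35.
sweet potato only: max(45/3, 3.7/1.0) = 15 servings → $6.00.
hummus only: max(45/3, 3.7/0.8) = 15 servings → $11.25.
cheddar only: max(45/8, 3.7/0.3) = 12.33 servings → $13.57.
Greek yogurt + sweet potato with both tight: 2.669 servings and 3.433 servings → $5.51.
Greek yogurt + hummus with both tight: 2.465 servings and 4.317 servings → $7.06.
Greek yogurt + cheddar with both targets exact would need a negative amount; discard.
sweet potato + hummus with both targets exact would need a negative amount; discard.
sweet potato + cheddar with both tight: 2.268 servings and 4.775 servings → $6.16.
hummus + cheddar with both tight: 2.927 servings and 4.527 servings → $7.18.
The minimum over all feasible corners is $5.51.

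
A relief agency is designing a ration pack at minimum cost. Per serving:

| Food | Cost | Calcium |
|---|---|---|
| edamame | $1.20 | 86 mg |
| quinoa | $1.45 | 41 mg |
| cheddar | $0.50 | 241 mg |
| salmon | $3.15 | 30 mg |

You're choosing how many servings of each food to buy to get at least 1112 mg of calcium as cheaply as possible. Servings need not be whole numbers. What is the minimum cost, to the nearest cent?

$2.31

Cost per mg of calcium: cheddar $0.0021, edamame $0.0140, quinoa $0.0354, salmon $0.1050.
With no serving limits, use only cheddar: 1112 mg / 241 mg = 4.614 servings × $0.50 = $2.31.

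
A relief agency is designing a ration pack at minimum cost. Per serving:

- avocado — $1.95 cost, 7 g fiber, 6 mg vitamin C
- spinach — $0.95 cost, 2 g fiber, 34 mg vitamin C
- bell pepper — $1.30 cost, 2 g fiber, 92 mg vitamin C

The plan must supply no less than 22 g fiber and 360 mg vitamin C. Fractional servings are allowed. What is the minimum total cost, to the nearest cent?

With two linear requirements the optimum uses one or two foods; enumerate the corners.
avocado only: max(22/7, 360/6) = 60 servings → $117.00.
spinach only: max(22/2, 360/34) = 11 servings → $10.45.
bell pepper only: max(22/2, 360/92) = 11 servings → $14.30.
avocado + spinach with both tight: 0.1239 servings and 10.57 servings → $10.28.
avocado + bell pepper with both tight: 2.063 servings and 3.778 servings → $8.94.
spinach + bell pepper with both targets exact would need a negative amount; discard.
Cheapest feasible corner: $8.94.

$8.94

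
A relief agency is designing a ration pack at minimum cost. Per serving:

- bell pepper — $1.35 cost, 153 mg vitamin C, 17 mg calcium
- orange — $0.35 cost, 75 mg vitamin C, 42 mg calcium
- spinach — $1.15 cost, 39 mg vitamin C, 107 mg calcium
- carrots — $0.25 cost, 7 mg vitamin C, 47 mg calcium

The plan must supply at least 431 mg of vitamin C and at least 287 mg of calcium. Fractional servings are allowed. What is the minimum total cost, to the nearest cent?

Compare the cost at each extreme point of the feasible region.
bell pepper only: max(431/153, 287/17) = 16.88 servings → $22.79.
orange only: max(431/75, 287/42) = 6.833 servings → $2.39.
spinach only: max(431/39, 287/107) = 11.05 servings → $12.71.
carrots only: max(431/7, 287/47) = 61.57 servings → $15.39.
bell pepper + orange with both targets exact would need a negative amount; discard.
bell pepper + spinach with both tight: 2.223 servings and 2.329 servings → $5.68.
bell pepper + carrots with both tight: 2.58 servings and 5.173 servings → $4.78.
orange + spinach with both tight: 5.468 servings and 0.5359 servings → $2.53.
orange + carrots with both tight: 5.648 servings and 1.059 servings → $2.24.
spinach + carrots: intersection lies outside the first quadrant.
Cheapest feasible corner: $2.24.

$2.24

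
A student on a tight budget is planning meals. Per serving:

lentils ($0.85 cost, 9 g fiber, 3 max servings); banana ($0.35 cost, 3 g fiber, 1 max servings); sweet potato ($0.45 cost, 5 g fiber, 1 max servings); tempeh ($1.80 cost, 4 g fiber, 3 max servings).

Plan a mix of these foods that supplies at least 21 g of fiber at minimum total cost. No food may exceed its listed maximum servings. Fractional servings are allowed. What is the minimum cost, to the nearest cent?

Cost per g of fiber: sweet potato $0.0900, lentils $0.0944, banana $0.1167, tempeh $0.4500.
Take 1 serving of sweet potato: +5.0 g fiber for $0.45 (total $0.45, still need 16.0 g).
Take 1.778 servings of lentils: +16.0 g fiber for $1.51 (total $1.96, still need 0.0 g).
Greedy by cheapest-per-g is optimal for a single linear constraint, so the minimum cost is $1.96.

$1.96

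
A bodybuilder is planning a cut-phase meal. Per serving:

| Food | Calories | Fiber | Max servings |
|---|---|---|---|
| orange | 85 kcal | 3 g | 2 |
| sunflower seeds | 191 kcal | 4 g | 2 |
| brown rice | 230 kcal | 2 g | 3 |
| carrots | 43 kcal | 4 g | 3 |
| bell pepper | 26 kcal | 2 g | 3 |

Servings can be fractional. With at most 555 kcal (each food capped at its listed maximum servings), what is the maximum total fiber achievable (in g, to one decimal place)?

27.7 g

Fiber per kcal: carrots 0.09302, bell pepper 0.07692, orange 0.03529, sunflower seeds 0.02094, brown rice 0.008696.
Take 3 servings of carrots: uses 129 kcal, +12.0 g fiber (running total 12.0 g).
Take 3 servings of bell pepper: uses 78 kcal, +6.0 g fiber (running total 18.0 g).
Take 2 servings of orange: uses 170 kcal, +6.0 g fiber (running total 24.0 g).
Take 0.9319 servings of sunflower seeds: uses 178 kcal, +3.7 g fiber (running total 27.7 g).
Filling greedily by fiber-per-kcal is optimal for one linear limit, giving 27.7 g.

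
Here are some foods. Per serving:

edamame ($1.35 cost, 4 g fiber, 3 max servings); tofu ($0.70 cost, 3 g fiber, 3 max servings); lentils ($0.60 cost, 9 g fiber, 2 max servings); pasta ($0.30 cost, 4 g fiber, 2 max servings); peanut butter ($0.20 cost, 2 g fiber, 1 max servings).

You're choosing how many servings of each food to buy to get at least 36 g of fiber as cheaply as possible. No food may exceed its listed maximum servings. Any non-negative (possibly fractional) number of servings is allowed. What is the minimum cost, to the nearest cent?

Cost per g of fiber: lentils $0.0667, pasta $0.0750, peanut butter $0.1000, tofu $0.2333, edamame $0.3375.
Take 2 servings of lentils: +18.0 g fiber for $1.20 (total $1.20, still need 18.0 g).
Take 2 servings of pasta: +8.0 g fiber for $0.60 (total $1.80, still need 10.0 g).
Take 1 serving of peanut butter: +2.0 g fiber for $0.20 (total $2.00, still need 8.0 g).
Take 2.667 servings of tofu: +8.0 g fiber for $1.87 (total $3.87, still need 0.0 g).
Greedy by cheapest-per-g is optimal for a single linear constraint, so the minimum cost is $3.87.

$3.87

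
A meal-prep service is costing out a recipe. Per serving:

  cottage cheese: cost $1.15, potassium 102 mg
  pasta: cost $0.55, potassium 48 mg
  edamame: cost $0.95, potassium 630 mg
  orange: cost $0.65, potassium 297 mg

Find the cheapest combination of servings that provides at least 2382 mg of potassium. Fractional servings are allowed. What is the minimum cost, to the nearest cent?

Cost per mg of potassium: edamame $0.0015, orange $0.0022, cottage cheese $0.0113, pasta $0.0115.
With no serving limits, use only edamame: 2382 mg / 630 mg = 3.781 servings × $0.95 = $3.59.

$3.59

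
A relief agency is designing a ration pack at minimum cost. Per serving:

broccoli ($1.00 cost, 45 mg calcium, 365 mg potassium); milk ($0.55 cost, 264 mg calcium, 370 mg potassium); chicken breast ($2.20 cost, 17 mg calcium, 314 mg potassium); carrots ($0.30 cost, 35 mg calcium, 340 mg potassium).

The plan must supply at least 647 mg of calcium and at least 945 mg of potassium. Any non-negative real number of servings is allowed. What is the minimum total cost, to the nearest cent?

$1.38

This is a tiny linear program; its minimum lies at a vertex of the feasible set. List the vertices and price them.
broccoli only: max(647/45, 945/365) = 14.38 servings → $14.38.
milk only: max(647/264, 945/370) = 2.554 servings → $1.40.
chicken breast only: max(647/17, 945/314) = 38.06 servings → $83.73.
carrots only: max(647/35, 945/340) = 18.49 servings → $5.55.
broccoli + milk with both tight: 0.1266 servings and 2.429 servings → $1.46.
broccoli + chicken breast: intersection lies outside the first quadrant.
broccoli + carrots with both targets exact would need a negative amount; discard.
milk + chicken breast with both tight: 2.442 servings and 0.1317 servings → $1.63.
milk + carrots with both tight: 2.433 servings and 0.1314 servings → $1.38.
chicken breast + carrots: the both-tight solution has a negative serving — not a feasible corner.
So the least-cost plan costs $1.38.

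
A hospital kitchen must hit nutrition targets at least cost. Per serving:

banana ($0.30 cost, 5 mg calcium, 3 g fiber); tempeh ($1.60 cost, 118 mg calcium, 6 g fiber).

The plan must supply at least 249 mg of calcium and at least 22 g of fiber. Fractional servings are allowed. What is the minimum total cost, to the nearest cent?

Check every corner: each single food scaled to meet both minima, and each pair solved so both constraints bind.
banana only: max(249/5, 22/3) = 49.8 servings → $14.94.
tempeh only: max(249/118, 22/6) = 3.667 servings → $5.87.
banana + tempeh with both tight: 3.401 servings and 1.966 servings → $4.17.
So the least-cost plan costs $4.17.

$4.17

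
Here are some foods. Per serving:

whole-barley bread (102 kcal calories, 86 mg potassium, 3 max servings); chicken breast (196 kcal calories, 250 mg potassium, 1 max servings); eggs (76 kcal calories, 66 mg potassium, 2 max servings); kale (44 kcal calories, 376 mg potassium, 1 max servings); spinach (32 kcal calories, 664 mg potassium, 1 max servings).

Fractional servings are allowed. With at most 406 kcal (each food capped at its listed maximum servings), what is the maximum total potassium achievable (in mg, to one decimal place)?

1406.4 mg

Potassium per kcal: spinach 20.75, kale 8.545, chicken breast 1.276, eggs 0.8684, whole-barley bread 0.8431.
Take 1 serving of spinach: uses 32 kcal, +664.0 mg potassium (running total 664.0 mg).
Take 1 serving of kale: uses 44 kcal, +376.0 mg potassium (running total 1040.0 mg).
Take 1 serving of chicken breast: uses 196 kcal, +250.0 mg potassium (running total 1290.0 mg).
Take 1.763 servings of eggs: uses 134 kcal, +116.4 mg potassium (running total 1406.4 mg).
Filling greedily by potassium-per-kcal is optimal for one linear limit, giving 1406.4 mg.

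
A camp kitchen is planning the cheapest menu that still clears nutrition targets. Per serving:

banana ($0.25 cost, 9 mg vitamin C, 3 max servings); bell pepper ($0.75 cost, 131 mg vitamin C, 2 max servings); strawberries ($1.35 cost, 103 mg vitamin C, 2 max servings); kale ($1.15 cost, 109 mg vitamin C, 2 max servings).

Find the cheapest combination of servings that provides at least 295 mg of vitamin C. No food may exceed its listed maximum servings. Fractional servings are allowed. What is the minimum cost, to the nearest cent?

$1.85

Cost per mg of vitamin C: bell pepper $0.0057, kale $0.0106, strawberries $0.0131, banana $0.0278.
Take 2 servings of bell pepper: +262.0 mg vitamin C for $1.50 (total $1.50, still need 33.0 mg).
Take 0.3028 servings of kale: +33.0 mg vitamin C for $0.35 (total $1.85, still need 0.0 mg).
Greedy by cheapest-per-mg is optimal for a single linear constraint, so the minimum cost is $1.85.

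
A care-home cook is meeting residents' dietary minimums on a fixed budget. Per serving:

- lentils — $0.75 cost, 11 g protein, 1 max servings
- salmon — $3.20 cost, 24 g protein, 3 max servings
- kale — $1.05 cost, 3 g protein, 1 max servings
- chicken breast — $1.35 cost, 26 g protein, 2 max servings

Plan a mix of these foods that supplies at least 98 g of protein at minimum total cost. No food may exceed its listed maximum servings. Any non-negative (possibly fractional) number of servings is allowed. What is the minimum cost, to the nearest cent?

Cost per g of protein: chicken breast $0.0519, lentils $0.0682, salmon $0.1333, kale $0.3500.
Take 2 servings of chicken breast: +52.0 g protein for $2.70 (total $2.70, still need 46.0 g).
Take 1 serving of lentils: +11.0 g protein for $0.75 (total $3.45, still need 35.0 g).
Take 1.458 servings of salmon: +35.0 g protein for $4.67 (total $8.12, still need 0.0 g).
Greedy by cheapest-per-g is optimal for a single linear constraint, so the minimum cost is $8.12.

$8.12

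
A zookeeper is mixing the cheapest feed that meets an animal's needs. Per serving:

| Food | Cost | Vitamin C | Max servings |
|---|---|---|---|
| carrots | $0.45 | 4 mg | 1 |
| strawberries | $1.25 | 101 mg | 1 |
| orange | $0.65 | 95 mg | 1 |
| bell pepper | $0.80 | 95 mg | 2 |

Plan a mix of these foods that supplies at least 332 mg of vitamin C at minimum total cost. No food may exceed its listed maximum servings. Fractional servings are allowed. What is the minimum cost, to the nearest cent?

$2.83

Cost per mg of vitamin C: orange $0.0068, bell pepper $0.0084, strawberries $0.0124, carrots $0.1125.
Take 1 serving of orange: +95.0 mg vitamin C for $0.65 (total $0.65, still need 237.0 mg).
Take 2 servings of bell pepper: +190.0 mg vitamin C for $1.60 (total $2.25, still need 47.0 mg).
Take 0.4653 servings of strawberries: +47.0 mg vitamin C for $0.58 (total $2.83, still need 0.0 mg).
Greedy by cheapest-per-mg is optimal for a single linear constraint, so the minimum cost is $2.83.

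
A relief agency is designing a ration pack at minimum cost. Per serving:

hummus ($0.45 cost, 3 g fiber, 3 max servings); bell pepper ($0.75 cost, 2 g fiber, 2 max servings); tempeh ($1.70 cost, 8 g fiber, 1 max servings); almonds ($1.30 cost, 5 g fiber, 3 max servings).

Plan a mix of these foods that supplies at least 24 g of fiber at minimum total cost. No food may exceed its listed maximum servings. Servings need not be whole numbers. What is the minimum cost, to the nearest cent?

$4.87

Cost per g of fiber: hummus $0.1500, tempeh $0.2125, almonds $0.2600, bell pepper $0.3750.
Take 3 servings of hummus: +9.0 g fiber for $1.35 (total $1.35, still need 15.0 g).
Take 1 serving of tempeh: +8.0 g fiber for $1.70 (total $3.05, still need 7.0 g).
Take 1.4 servings of almonds: +7.0 g fiber for $1.82 (total $4.87, still need 0.0 g).
Greedy by cheapest-per-g is optimal for a single linear constraint, so the minimum cost is $4.87.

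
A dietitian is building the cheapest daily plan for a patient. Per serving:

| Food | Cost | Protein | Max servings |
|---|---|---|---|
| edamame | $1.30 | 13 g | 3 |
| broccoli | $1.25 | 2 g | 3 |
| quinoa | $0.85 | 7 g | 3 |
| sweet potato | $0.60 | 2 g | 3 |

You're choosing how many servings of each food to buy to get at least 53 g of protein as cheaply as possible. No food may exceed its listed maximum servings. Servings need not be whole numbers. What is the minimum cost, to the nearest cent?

Cost per g of protein: edamame $0.1000, quinoa $0.1214, sweet potato $0.3000, broccoli $0.6250.
Take 3 servings of edamame: +39.0 g protein for $3.90 (total $3.90, still need 14.0 g).
Take 2 servings of quinoa: +14.0 g protein for $1.70 (total $5.60, still need 0.0 g).
Filling from the cheapest source first is optimal under one linear minimum: $5.60.

$5.60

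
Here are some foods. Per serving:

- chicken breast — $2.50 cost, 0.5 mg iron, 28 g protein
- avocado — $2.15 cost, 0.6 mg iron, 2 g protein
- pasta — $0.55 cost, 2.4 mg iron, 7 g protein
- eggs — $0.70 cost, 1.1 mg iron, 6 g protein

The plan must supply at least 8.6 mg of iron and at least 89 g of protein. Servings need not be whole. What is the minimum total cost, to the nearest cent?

$6.99

Two binding constraints pin down two serving amounts, so the optimal mix uses at most two foods. The candidates are each food alone (scaled to the tighter of iron/protein) and each pair with both constraints tight.
chicken breast only: max(8.6/0.5, 89/28) = 17.2 servings → $43.00.
avocado only: max(8.6/0.6, 89/2) = 44.5 servings → $95.67.
pasta only: max(8.6/2.4, 89/7) = 12.71 servings → $6.99.
eggs only: max(8.6/1.1, 89/6) = 14.83 servings → $10.38.
chicken breast + avocado with both tight: 2.291 servings and 12.42 servings → $32.44.
chicken breast + pasta with both tight: 2.408 servings and 3.082 servings → $7.72.
chicken breast + eggs with both tight: 1.665 servings and 7.061 servings → $9.11.
avocado + pasta: the both-tight solution has a negative serving — not a feasible corner.
avocado + eggs with both targets exact would need a negative amount; discard.
pasta + eggs with both targets exact would need a negative amount; discard.
The minimum over all feasible corners is $6.99.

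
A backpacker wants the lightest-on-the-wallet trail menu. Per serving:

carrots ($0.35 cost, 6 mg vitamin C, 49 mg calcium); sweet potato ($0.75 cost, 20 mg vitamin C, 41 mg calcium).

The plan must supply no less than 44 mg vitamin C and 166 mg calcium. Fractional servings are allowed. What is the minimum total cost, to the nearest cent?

carrots only: max(44/6, 166/49) = 7.333 servings → $2.57.
sweet potato only: max(44/20, 166/41) = 4.049 servings → $3.04.
carrots + sweet potato with both tight: 2.065 servings and 1.58 servings → $1.91.
So the least-cost plan costs $1.91.

$1.91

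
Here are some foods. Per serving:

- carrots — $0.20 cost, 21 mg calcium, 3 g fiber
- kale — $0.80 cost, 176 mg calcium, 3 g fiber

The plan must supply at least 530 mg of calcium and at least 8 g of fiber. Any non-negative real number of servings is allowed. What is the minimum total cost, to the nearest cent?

This is a tiny linear program; its minimum lies at a vertex of the feasible set. List the vertices and price them.
carrots only: max(530/21, 8/3) = 25.24 servings → $5.05.
kale only: max(530/176, 8/3) = 3.011 servings → $2.41.
carrots + kale with both targets exact would need a negative amount; discard.
Cheapest feasible corner: $2.41.

$2.41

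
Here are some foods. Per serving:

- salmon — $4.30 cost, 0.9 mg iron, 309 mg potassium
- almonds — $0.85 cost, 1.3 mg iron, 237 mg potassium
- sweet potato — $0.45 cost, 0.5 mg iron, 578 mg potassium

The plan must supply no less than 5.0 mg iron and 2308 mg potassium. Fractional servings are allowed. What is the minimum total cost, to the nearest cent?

$3.62

At the optimum either one food covers both requirements or two foods hit both targets exactly; no other combination can be cheaper.
salmon only: max(5.0/0.9, 2308/309) = 7.469 servings → $32.12.
almonds only: max(5.0/1.3, 2308/237) = 9.738 servings → $8.28.
sweet potato only: max(5.0/0.5, 2308/578) = 10 servings → $4.50.
salmon + almonds with both targets exact would need a negative amount; discard.
salmon + sweet potato with both tight: 4.747 servings and 1.455 servings → $21.07.
almonds + sweet potato with both tight: 2.743 servings and 2.868 servings → $3.62.
So the least-cost plan costs $3.62.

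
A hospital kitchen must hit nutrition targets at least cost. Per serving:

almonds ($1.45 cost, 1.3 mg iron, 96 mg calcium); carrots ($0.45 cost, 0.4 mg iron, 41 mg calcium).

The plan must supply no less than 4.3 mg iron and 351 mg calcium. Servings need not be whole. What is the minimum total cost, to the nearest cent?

$4.81

For a min-cost LP with two ≥-constraints, a basic feasible solution has at most two positive variables.
almonds only: max(4.3/1.3, 351/96) = 3.656 servings → $5.30.
carrots only: max(4.3/0.4, 351/41) = 10.75 servings → $4.84.
almonds + carrots with both tight: 2.409 servings and 2.919 servings → $4.81.
Cheapest feasible corner: $4.81.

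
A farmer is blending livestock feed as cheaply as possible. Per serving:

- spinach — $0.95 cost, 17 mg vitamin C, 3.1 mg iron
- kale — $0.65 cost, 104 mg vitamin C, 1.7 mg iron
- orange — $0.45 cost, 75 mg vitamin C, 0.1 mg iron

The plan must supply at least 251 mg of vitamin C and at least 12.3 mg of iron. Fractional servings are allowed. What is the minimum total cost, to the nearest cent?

$4.02

At the optimum either one food covers both requirements or two foods hit both targets exactly; no other combination can be cheaper.
spinach only: max(251/17, 12.3/3.1) = 14.76 servings → $14.03.
kale only: max(251/104, 12.3/1.7) = 7.235 servings → $4.70.
orange only: max(251/75, 12.3/0.1) = 123 servings → $55.35.
spinach + kale with both tight: 2.905 servings and 1.939 servings → $4.02.
spinach + orange with both tight: 3.888 servings and 2.465 servings → $4.80.
kale + orange: the both-tight solution has a negative serving — not a feasible corner.
The minimum over all feasible corners is $4.02.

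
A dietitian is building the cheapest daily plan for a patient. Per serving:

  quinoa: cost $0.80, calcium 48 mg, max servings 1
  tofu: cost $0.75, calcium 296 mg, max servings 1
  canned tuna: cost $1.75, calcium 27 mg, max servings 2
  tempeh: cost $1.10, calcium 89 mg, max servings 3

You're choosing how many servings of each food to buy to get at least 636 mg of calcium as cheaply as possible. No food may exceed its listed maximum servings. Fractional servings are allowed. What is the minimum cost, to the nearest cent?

Cost per mg of calcium: tofu $0.0025, tempeh $0.0124, quinoa $0.0167, canned tuna $0.0648.
Take 1 serving of tofu: +296.0 mg calcium for $0.75 (total $0.75, still need 340.0 mg).
Take 3 servings of tempeh: +267.0 mg calcium for $3.30 (total $4.05, still need 73.0 mg).
Take 1 serving of quinoa: +48.0 mg calcium for $0.80 (total $4.85, still need 25.0 mg).
Take 0.9259 servings of canned tuna: +25.0 mg calcium for $1.62 (total $6.47, still need 0.0 mg).
Greedy by cheapest-per-mg is optimal for a single linear constraint, so the minimum cost is $6.47.

$6.47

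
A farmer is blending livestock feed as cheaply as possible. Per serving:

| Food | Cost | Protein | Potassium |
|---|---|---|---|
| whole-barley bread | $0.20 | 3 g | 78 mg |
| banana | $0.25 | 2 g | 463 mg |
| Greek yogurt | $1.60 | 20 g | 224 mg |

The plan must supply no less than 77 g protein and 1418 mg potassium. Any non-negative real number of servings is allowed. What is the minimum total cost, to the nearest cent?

whole-barley bread only: max(77/3, 1418/78) = 25.67 servings → $5.13.
banana only: max(77/2, 1418/463) = 38.5 servings → $9.62.
Greek yogurt only: max(77/20, 1418/224) = 6.33 servings → $10.13.
whole-barley bread + banana: the both-tight solution has a negative serving — not a feasible corner.
whole-barley bread + Greek yogurt with both tight: 12.51 servings and 1.973 servings → $5.66.
banana + Greek yogurt with both tight: 1.261 servings and 3.724 servings → $6.27.
Cheapest feasible corner: $5.13.

$5.13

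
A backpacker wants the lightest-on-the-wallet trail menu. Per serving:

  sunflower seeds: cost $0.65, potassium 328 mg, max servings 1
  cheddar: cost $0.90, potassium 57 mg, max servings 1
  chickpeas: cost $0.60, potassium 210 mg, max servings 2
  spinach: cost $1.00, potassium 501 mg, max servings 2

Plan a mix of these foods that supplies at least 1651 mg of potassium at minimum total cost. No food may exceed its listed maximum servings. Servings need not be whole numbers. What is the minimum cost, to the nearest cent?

Cost per mg of potassium: sunflower seeds $0.0020, spinach $0.0020, chickpeas $0.0029, cheddar $0.0158.
Take 1 serving of sunflower seeds: +328.0 mg potassium for $0.65 (total $0.65, still need 1323.0 mg).
Take 2 servings of spinach: +1002.0 mg potassium for $2.00 (total $2.65, still need 321.0 mg).
Take 1.529 servings of chickpeas: +321.0 mg potassium for $0.92 (total $3.57, still need 0.0 mg).
Filling from the cheapest source first is optimal under one linear minimum: $3.57.

$3.57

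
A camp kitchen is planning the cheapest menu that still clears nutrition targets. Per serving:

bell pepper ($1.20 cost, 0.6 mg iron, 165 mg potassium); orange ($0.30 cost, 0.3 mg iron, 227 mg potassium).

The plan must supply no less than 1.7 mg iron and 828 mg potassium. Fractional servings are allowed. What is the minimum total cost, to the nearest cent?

Minimising a linear cost over {iron ≥ 1.7, potassium ≥ 828, servings ≥ 0} — the optimum is at a vertex, using one or two foods.
bell pepper only: max(1.7/0.6, 828/165) = 5.018 servings → $6.02.
orange only: max(1.7/0.3, 828/227) = 5.667 servings → $1.70.
bell pepper + orange with both tight: 1.586 servings and 2.495 servings → $2.65.
The minimum over all feasible corners is $1.70.

$1.70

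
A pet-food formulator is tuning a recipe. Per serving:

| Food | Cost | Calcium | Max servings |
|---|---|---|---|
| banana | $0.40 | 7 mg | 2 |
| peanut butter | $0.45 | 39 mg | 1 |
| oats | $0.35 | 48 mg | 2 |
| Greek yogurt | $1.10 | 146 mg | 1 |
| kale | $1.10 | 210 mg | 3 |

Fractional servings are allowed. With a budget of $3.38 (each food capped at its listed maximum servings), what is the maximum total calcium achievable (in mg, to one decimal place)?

641.0 mg

Calcium per dollar: kale 190.9, oats 137.1, Greek yogurt 132.7, peanut butter 86.67, banana 17.5.
Take 3 servings of kale: spends $3.30, +630.0 mg calcium (running total 630.0 mg).
Take 0.2286 servings of oats: spends $0.08, +11.0 mg calcium (running total 641.0 mg).
Greedy by best ratio exhausts the cost allowance optimally: 641.0 mg.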